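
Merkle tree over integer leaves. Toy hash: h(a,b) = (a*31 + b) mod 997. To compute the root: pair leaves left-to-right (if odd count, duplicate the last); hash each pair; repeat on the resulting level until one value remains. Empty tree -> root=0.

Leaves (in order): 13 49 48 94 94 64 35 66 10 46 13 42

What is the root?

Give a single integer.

L0: [13, 49, 48, 94, 94, 64, 35, 66, 10, 46, 13, 42]
L1: h(13,49)=(13*31+49)%997=452 h(48,94)=(48*31+94)%997=585 h(94,64)=(94*31+64)%997=984 h(35,66)=(35*31+66)%997=154 h(10,46)=(10*31+46)%997=356 h(13,42)=(13*31+42)%997=445 -> [452, 585, 984, 154, 356, 445]
L2: h(452,585)=(452*31+585)%997=639 h(984,154)=(984*31+154)%997=748 h(356,445)=(356*31+445)%997=514 -> [639, 748, 514]
L3: h(639,748)=(639*31+748)%997=617 h(514,514)=(514*31+514)%997=496 -> [617, 496]
L4: h(617,496)=(617*31+496)%997=680 -> [680]

Answer: 680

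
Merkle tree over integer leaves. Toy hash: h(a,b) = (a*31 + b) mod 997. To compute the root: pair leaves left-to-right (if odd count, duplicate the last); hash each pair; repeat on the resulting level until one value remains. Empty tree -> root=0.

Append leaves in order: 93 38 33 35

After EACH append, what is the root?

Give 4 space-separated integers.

Answer: 93 927 880 882

Derivation:
After append 93 (leaves=[93]):
  L0: [93]
  root=93
After append 38 (leaves=[93, 38]):
  L0: [93, 38]
  L1: h(93,38)=(93*31+38)%997=927 -> [927]
  root=927
After append 33 (leaves=[93, 38, 33]):
  L0: [93, 38, 33]
  L1: h(93,38)=(93*31+38)%997=927 h(33,33)=(33*31+33)%997=59 -> [927, 59]
  L2: h(927,59)=(927*31+59)%997=880 -> [880]
  root=880
After append 35 (leaves=[93, 38, 33, 35]):
  L0: [93, 38, 33, 35]
  L1: h(93,38)=(93*31+38)%997=927 h(33,35)=(33*31+35)%997=61 -> [927, 61]
  L2: h(927,61)=(927*31+61)%997=882 -> [882]
  root=882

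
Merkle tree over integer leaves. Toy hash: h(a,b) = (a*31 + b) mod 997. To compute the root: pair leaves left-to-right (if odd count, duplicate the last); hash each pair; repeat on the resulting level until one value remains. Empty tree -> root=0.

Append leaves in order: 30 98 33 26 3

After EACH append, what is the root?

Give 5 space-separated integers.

After append 30 (leaves=[30]):
  L0: [30]
  root=30
After append 98 (leaves=[30, 98]):
  L0: [30, 98]
  L1: h(30,98)=(30*31+98)%997=31 -> [31]
  root=31
After append 33 (leaves=[30, 98, 33]):
  L0: [30, 98, 33]
  L1: h(30,98)=(30*31+98)%997=31 h(33,33)=(33*31+33)%997=59 -> [31, 59]
  L2: h(31,59)=(31*31+59)%997=23 -> [23]
  root=23
After append 26 (leaves=[30, 98, 33, 26]):
  L0: [30, 98, 33, 26]
  L1: h(30,98)=(30*31+98)%997=31 h(33,26)=(33*31+26)%997=52 -> [31, 52]
  L2: h(31,52)=(31*31+52)%997=16 -> [16]
  root=16
After append 3 (leaves=[30, 98, 33, 26, 3]):
  L0: [30, 98, 33, 26, 3]
  L1: h(30,98)=(30*31+98)%997=31 h(33,26)=(33*31+26)%997=52 h(3,3)=(3*31+3)%997=96 -> [31, 52, 96]
  L2: h(31,52)=(31*31+52)%997=16 h(96,96)=(96*31+96)%997=81 -> [16, 81]
  L3: h(16,81)=(16*31+81)%997=577 -> [577]
  root=577

Answer: 30 31 23 16 577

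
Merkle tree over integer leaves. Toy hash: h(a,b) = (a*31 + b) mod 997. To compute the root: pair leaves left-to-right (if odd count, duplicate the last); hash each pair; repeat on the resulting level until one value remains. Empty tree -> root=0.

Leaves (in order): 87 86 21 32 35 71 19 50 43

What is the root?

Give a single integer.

Answer: 554

Derivation:
L0: [87, 86, 21, 32, 35, 71, 19, 50, 43]
L1: h(87,86)=(87*31+86)%997=789 h(21,32)=(21*31+32)%997=683 h(35,71)=(35*31+71)%997=159 h(19,50)=(19*31+50)%997=639 h(43,43)=(43*31+43)%997=379 -> [789, 683, 159, 639, 379]
L2: h(789,683)=(789*31+683)%997=217 h(159,639)=(159*31+639)%997=583 h(379,379)=(379*31+379)%997=164 -> [217, 583, 164]
L3: h(217,583)=(217*31+583)%997=331 h(164,164)=(164*31+164)%997=263 -> [331, 263]
L4: h(331,263)=(331*31+263)%997=554 -> [554]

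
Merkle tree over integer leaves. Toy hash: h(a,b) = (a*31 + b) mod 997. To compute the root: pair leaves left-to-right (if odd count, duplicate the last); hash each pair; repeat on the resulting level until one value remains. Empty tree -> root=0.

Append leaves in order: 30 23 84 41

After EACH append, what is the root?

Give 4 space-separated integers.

Answer: 30 953 327 284

Derivation:
After append 30 (leaves=[30]):
  L0: [30]
  root=30
After append 23 (leaves=[30, 23]):
  L0: [30, 23]
  L1: h(30,23)=(30*31+23)%997=953 -> [953]
  root=953
After append 84 (leaves=[30, 23, 84]):
  L0: [30, 23, 84]
  L1: h(30,23)=(30*31+23)%997=953 h(84,84)=(84*31+84)%997=694 -> [953, 694]
  L2: h(953,694)=(953*31+694)%997=327 -> [327]
  root=327
After append 41 (leaves=[30, 23, 84, 41]):
  L0: [30, 23, 84, 41]
  L1: h(30,23)=(30*31+23)%997=953 h(84,41)=(84*31+41)%997=651 -> [953, 651]
  L2: h(953,651)=(953*31+651)%997=284 -> [284]
  root=284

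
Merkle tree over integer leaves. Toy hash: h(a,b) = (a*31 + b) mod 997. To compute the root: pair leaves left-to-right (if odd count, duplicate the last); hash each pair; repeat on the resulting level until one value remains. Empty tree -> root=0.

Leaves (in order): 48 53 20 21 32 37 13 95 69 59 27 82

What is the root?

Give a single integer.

Answer: 724

Derivation:
L0: [48, 53, 20, 21, 32, 37, 13, 95, 69, 59, 27, 82]
L1: h(48,53)=(48*31+53)%997=544 h(20,21)=(20*31+21)%997=641 h(32,37)=(32*31+37)%997=32 h(13,95)=(13*31+95)%997=498 h(69,59)=(69*31+59)%997=204 h(27,82)=(27*31+82)%997=919 -> [544, 641, 32, 498, 204, 919]
L2: h(544,641)=(544*31+641)%997=556 h(32,498)=(32*31+498)%997=493 h(204,919)=(204*31+919)%997=264 -> [556, 493, 264]
L3: h(556,493)=(556*31+493)%997=780 h(264,264)=(264*31+264)%997=472 -> [780, 472]
L4: h(780,472)=(780*31+472)%997=724 -> [724]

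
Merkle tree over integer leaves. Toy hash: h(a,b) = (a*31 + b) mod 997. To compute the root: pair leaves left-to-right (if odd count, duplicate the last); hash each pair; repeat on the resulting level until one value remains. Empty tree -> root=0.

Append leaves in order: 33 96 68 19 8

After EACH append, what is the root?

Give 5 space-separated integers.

After append 33 (leaves=[33]):
  L0: [33]
  root=33
After append 96 (leaves=[33, 96]):
  L0: [33, 96]
  L1: h(33,96)=(33*31+96)%997=122 -> [122]
  root=122
After append 68 (leaves=[33, 96, 68]):
  L0: [33, 96, 68]
  L1: h(33,96)=(33*31+96)%997=122 h(68,68)=(68*31+68)%997=182 -> [122, 182]
  L2: h(122,182)=(122*31+182)%997=973 -> [973]
  root=973
After append 19 (leaves=[33, 96, 68, 19]):
  L0: [33, 96, 68, 19]
  L1: h(33,96)=(33*31+96)%997=122 h(68,19)=(68*31+19)%997=133 -> [122, 133]
  L2: h(122,133)=(122*31+133)%997=924 -> [924]
  root=924
After append 8 (leaves=[33, 96, 68, 19, 8]):
  L0: [33, 96, 68, 19, 8]
  L1: h(33,96)=(33*31+96)%997=122 h(68,19)=(68*31+19)%997=133 h(8,8)=(8*31+8)%997=256 -> [122, 133, 256]
  L2: h(122,133)=(122*31+133)%997=924 h(256,256)=(256*31+256)%997=216 -> [924, 216]
  L3: h(924,216)=(924*31+216)%997=944 -> [944]
  root=944

Answer: 33 122 973 924 944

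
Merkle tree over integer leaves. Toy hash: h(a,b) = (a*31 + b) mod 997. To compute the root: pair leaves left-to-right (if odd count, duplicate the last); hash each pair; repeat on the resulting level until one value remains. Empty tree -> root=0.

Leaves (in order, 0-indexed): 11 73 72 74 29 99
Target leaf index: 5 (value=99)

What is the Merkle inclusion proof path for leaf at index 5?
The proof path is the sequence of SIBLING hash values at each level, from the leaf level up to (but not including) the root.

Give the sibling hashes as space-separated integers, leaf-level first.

L0 (leaves): [11, 73, 72, 74, 29, 99], target index=5
L1: h(11,73)=(11*31+73)%997=414 [pair 0] h(72,74)=(72*31+74)%997=312 [pair 1] h(29,99)=(29*31+99)%997=1 [pair 2] -> [414, 312, 1]
  Sibling for proof at L0: 29
L2: h(414,312)=(414*31+312)%997=185 [pair 0] h(1,1)=(1*31+1)%997=32 [pair 1] -> [185, 32]
  Sibling for proof at L1: 1
L3: h(185,32)=(185*31+32)%997=782 [pair 0] -> [782]
  Sibling for proof at L2: 185
Root: 782
Proof path (sibling hashes from leaf to root): [29, 1, 185]

Answer: 29 1 185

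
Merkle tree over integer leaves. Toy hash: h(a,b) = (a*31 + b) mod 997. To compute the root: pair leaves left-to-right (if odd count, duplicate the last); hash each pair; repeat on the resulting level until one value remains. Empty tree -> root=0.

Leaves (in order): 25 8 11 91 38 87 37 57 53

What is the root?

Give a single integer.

Answer: 631

Derivation:
L0: [25, 8, 11, 91, 38, 87, 37, 57, 53]
L1: h(25,8)=(25*31+8)%997=783 h(11,91)=(11*31+91)%997=432 h(38,87)=(38*31+87)%997=268 h(37,57)=(37*31+57)%997=207 h(53,53)=(53*31+53)%997=699 -> [783, 432, 268, 207, 699]
L2: h(783,432)=(783*31+432)%997=777 h(268,207)=(268*31+207)%997=539 h(699,699)=(699*31+699)%997=434 -> [777, 539, 434]
L3: h(777,539)=(777*31+539)%997=698 h(434,434)=(434*31+434)%997=927 -> [698, 927]
L4: h(698,927)=(698*31+927)%997=631 -> [631]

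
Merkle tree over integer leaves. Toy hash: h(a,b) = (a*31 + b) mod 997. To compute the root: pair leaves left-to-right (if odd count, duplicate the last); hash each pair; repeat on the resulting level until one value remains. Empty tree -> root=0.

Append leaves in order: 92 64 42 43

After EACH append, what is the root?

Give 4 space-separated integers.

After append 92 (leaves=[92]):
  L0: [92]
  root=92
After append 64 (leaves=[92, 64]):
  L0: [92, 64]
  L1: h(92,64)=(92*31+64)%997=922 -> [922]
  root=922
After append 42 (leaves=[92, 64, 42]):
  L0: [92, 64, 42]
  L1: h(92,64)=(92*31+64)%997=922 h(42,42)=(42*31+42)%997=347 -> [922, 347]
  L2: h(922,347)=(922*31+347)%997=16 -> [16]
  root=16
After append 43 (leaves=[92, 64, 42, 43]):
  L0: [92, 64, 42, 43]
  L1: h(92,64)=(92*31+64)%997=922 h(42,43)=(42*31+43)%997=348 -> [922, 348]
  L2: h(922,348)=(922*31+348)%997=17 -> [17]
  root=17

Answer: 92 922 16 17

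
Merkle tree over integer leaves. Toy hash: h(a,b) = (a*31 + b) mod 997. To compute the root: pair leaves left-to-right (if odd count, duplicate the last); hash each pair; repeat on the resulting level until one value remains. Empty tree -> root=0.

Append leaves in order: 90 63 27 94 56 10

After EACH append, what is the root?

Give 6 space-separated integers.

After append 90 (leaves=[90]):
  L0: [90]
  root=90
After append 63 (leaves=[90, 63]):
  L0: [90, 63]
  L1: h(90,63)=(90*31+63)%997=859 -> [859]
  root=859
After append 27 (leaves=[90, 63, 27]):
  L0: [90, 63, 27]
  L1: h(90,63)=(90*31+63)%997=859 h(27,27)=(27*31+27)%997=864 -> [859, 864]
  L2: h(859,864)=(859*31+864)%997=574 -> [574]
  root=574
After append 94 (leaves=[90, 63, 27, 94]):
  L0: [90, 63, 27, 94]
  L1: h(90,63)=(90*31+63)%997=859 h(27,94)=(27*31+94)%997=931 -> [859, 931]
  L2: h(859,931)=(859*31+931)%997=641 -> [641]
  root=641
After append 56 (leaves=[90, 63, 27, 94, 56]):
  L0: [90, 63, 27, 94, 56]
  L1: h(90,63)=(90*31+63)%997=859 h(27,94)=(27*31+94)%997=931 h(56,56)=(56*31+56)%997=795 -> [859, 931, 795]
  L2: h(859,931)=(859*31+931)%997=641 h(795,795)=(795*31+795)%997=515 -> [641, 515]
  L3: h(641,515)=(641*31+515)%997=446 -> [446]
  root=446
After append 10 (leaves=[90, 63, 27, 94, 56, 10]):
  L0: [90, 63, 27, 94, 56, 10]
  L1: h(90,63)=(90*31+63)%997=859 h(27,94)=(27*31+94)%997=931 h(56,10)=(56*31+10)%997=749 -> [859, 931, 749]
  L2: h(859,931)=(859*31+931)%997=641 h(749,749)=(749*31+749)%997=40 -> [641, 40]
  L3: h(641,40)=(641*31+40)%997=968 -> [968]
  root=968

Answer: 90 859 574 641 446 968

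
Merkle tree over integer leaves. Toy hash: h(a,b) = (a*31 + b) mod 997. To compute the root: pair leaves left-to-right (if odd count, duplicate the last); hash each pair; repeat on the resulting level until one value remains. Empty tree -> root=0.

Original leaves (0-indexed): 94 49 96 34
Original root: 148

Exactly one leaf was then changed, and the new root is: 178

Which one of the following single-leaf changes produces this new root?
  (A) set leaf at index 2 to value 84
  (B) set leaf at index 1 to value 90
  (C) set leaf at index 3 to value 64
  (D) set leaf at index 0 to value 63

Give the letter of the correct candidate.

Original leaves: [94, 49, 96, 34]
Target new root: 178
Try each candidate change and compute the resulting root:
Candidate A: set leaf[2] = 84 -> leaves = [94, 49, 84, 34]
  L0: [94, 49, 84, 34]
  L1: h(94,49)=(94*31+49)%997=969 h(84,34)=(84*31+34)%997=644 -> [969, 644]
  L2: h(969,644)=(969*31+644)%997=773 -> [773]
  root = 773 != target 178
Candidate B: set leaf[1] = 90 -> leaves = [94, 90, 96, 34]
  L0: [94, 90, 96, 34]
  L1: h(94,90)=(94*31+90)%997=13 h(96,34)=(96*31+34)%997=19 -> [13, 19]
  L2: h(13,19)=(13*31+19)%997=422 -> [422]
  root = 422 != target 178
Candidate C: set leaf[3] = 64 -> leaves = [94, 49, 96, 64]
  L0: [94, 49, 96, 64]
  L1: h(94,49)=(94*31+49)%997=969 h(96,64)=(96*31+64)%997=49 -> [969, 49]
  L2: h(969,49)=(969*31+49)%997=178 -> [178]
  root = 178 == target 178  ** MATCH **
Candidate D: set leaf[0] = 63 -> leaves = [63, 49, 96, 34]
  L0: [63, 49, 96, 34]
  L1: h(63,49)=(63*31+49)%997=8 h(96,34)=(96*31+34)%997=19 -> [8, 19]
  L2: h(8,19)=(8*31+19)%997=267 -> [267]
  root = 267 != target 178
Candidate C produces the target root.

Answer: C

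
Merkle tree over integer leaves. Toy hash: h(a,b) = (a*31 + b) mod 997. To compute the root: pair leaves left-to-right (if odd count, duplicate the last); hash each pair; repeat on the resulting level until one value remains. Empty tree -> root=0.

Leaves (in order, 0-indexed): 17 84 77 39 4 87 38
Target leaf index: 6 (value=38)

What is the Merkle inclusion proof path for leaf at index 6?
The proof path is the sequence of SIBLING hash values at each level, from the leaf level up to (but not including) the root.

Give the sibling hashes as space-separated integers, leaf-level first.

L0 (leaves): [17, 84, 77, 39, 4, 87, 38], target index=6
L1: h(17,84)=(17*31+84)%997=611 [pair 0] h(77,39)=(77*31+39)%997=432 [pair 1] h(4,87)=(4*31+87)%997=211 [pair 2] h(38,38)=(38*31+38)%997=219 [pair 3] -> [611, 432, 211, 219]
  Sibling for proof at L0: 38
L2: h(611,432)=(611*31+432)%997=430 [pair 0] h(211,219)=(211*31+219)%997=778 [pair 1] -> [430, 778]
  Sibling for proof at L1: 211
L3: h(430,778)=(430*31+778)%997=150 [pair 0] -> [150]
  Sibling for proof at L2: 430
Root: 150
Proof path (sibling hashes from leaf to root): [38, 211, 430]

Answer: 38 211 430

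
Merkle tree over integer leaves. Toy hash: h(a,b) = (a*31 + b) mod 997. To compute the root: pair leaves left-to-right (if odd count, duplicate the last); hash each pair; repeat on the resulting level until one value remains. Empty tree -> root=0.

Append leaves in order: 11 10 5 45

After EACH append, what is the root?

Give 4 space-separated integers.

After append 11 (leaves=[11]):
  L0: [11]
  root=11
After append 10 (leaves=[11, 10]):
  L0: [11, 10]
  L1: h(11,10)=(11*31+10)%997=351 -> [351]
  root=351
After append 5 (leaves=[11, 10, 5]):
  L0: [11, 10, 5]
  L1: h(11,10)=(11*31+10)%997=351 h(5,5)=(5*31+5)%997=160 -> [351, 160]
  L2: h(351,160)=(351*31+160)%997=74 -> [74]
  root=74
After append 45 (leaves=[11, 10, 5, 45]):
  L0: [11, 10, 5, 45]
  L1: h(11,10)=(11*31+10)%997=351 h(5,45)=(5*31+45)%997=200 -> [351, 200]
  L2: h(351,200)=(351*31+200)%997=114 -> [114]
  root=114

Answer: 11 351 74 114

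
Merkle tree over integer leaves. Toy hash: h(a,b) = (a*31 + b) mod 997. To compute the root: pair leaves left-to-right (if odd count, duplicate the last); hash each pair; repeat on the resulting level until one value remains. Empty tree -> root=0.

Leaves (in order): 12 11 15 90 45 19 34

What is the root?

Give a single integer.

Answer: 483

Derivation:
L0: [12, 11, 15, 90, 45, 19, 34]
L1: h(12,11)=(12*31+11)%997=383 h(15,90)=(15*31+90)%997=555 h(45,19)=(45*31+19)%997=417 h(34,34)=(34*31+34)%997=91 -> [383, 555, 417, 91]
L2: h(383,555)=(383*31+555)%997=464 h(417,91)=(417*31+91)%997=57 -> [464, 57]
L3: h(464,57)=(464*31+57)%997=483 -> [483]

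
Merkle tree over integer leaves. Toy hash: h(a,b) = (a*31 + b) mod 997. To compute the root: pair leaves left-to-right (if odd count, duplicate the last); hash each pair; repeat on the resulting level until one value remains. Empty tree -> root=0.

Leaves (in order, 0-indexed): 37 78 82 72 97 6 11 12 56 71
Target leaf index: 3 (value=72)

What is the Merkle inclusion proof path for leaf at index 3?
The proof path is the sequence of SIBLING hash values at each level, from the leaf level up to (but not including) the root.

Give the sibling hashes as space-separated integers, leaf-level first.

Answer: 82 228 38 933

Derivation:
L0 (leaves): [37, 78, 82, 72, 97, 6, 11, 12, 56, 71], target index=3
L1: h(37,78)=(37*31+78)%997=228 [pair 0] h(82,72)=(82*31+72)%997=620 [pair 1] h(97,6)=(97*31+6)%997=22 [pair 2] h(11,12)=(11*31+12)%997=353 [pair 3] h(56,71)=(56*31+71)%997=810 [pair 4] -> [228, 620, 22, 353, 810]
  Sibling for proof at L0: 82
L2: h(228,620)=(228*31+620)%997=709 [pair 0] h(22,353)=(22*31+353)%997=38 [pair 1] h(810,810)=(810*31+810)%997=995 [pair 2] -> [709, 38, 995]
  Sibling for proof at L1: 228
L3: h(709,38)=(709*31+38)%997=83 [pair 0] h(995,995)=(995*31+995)%997=933 [pair 1] -> [83, 933]
  Sibling for proof at L2: 38
L4: h(83,933)=(83*31+933)%997=515 [pair 0] -> [515]
  Sibling for proof at L3: 933
Root: 515
Proof path (sibling hashes from leaf to root): [82, 228, 38, 933]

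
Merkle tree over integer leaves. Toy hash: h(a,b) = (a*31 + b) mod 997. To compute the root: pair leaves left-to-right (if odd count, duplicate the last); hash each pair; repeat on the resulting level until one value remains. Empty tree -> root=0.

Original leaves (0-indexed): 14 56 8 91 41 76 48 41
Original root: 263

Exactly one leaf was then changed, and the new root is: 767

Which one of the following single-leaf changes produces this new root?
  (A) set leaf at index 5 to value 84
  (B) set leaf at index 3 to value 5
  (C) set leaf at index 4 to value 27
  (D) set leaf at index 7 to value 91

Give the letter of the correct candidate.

Answer: C

Derivation:
Original leaves: [14, 56, 8, 91, 41, 76, 48, 41]
Target new root: 767
Try each candidate change and compute the resulting root:
Candidate A: set leaf[5] = 84 -> leaves = [14, 56, 8, 91, 41, 84, 48, 41]
  L0: [14, 56, 8, 91, 41, 84, 48, 41]
  L1: h(14,56)=(14*31+56)%997=490 h(8,91)=(8*31+91)%997=339 h(41,84)=(41*31+84)%997=358 h(48,41)=(48*31+41)%997=532 -> [490, 339, 358, 532]
  L2: h(490,339)=(490*31+339)%997=574 h(358,532)=(358*31+532)%997=663 -> [574, 663]
  L3: h(574,663)=(574*31+663)%997=511 -> [511]
  root = 511 != target 767
Candidate B: set leaf[3] = 5 -> leaves = [14, 56, 8, 5, 41, 76, 48, 41]
  L0: [14, 56, 8, 5, 41, 76, 48, 41]
  L1: h(14,56)=(14*31+56)%997=490 h(8,5)=(8*31+5)%997=253 h(41,76)=(41*31+76)%997=350 h(48,41)=(48*31+41)%997=532 -> [490, 253, 350, 532]
  L2: h(490,253)=(490*31+253)%997=488 h(350,532)=(350*31+532)%997=415 -> [488, 415]
  L3: h(488,415)=(488*31+415)%997=588 -> [588]
  root = 588 != target 767
Candidate C: set leaf[4] = 27 -> leaves = [14, 56, 8, 91, 27, 76, 48, 41]
  L0: [14, 56, 8, 91, 27, 76, 48, 41]
  L1: h(14,56)=(14*31+56)%997=490 h(8,91)=(8*31+91)%997=339 h(27,76)=(27*31+76)%997=913 h(48,41)=(48*31+41)%997=532 -> [490, 339, 913, 532]
  L2: h(490,339)=(490*31+339)%997=574 h(913,532)=(913*31+532)%997=919 -> [574, 919]
  L3: h(574,919)=(574*31+919)%997=767 -> [767]
  root = 767 == target 767  ** MATCH **
Candidate D: set leaf[7] = 91 -> leaves = [14, 56, 8, 91, 41, 76, 48, 91]
  L0: [14, 56, 8, 91, 41, 76, 48, 91]
  L1: h(14,56)=(14*31+56)%997=490 h(8,91)=(8*31+91)%997=339 h(41,76)=(41*31+76)%997=350 h(48,91)=(48*31+91)%997=582 -> [490, 339, 350, 582]
  L2: h(490,339)=(490*31+339)%997=574 h(350,582)=(350*31+582)%997=465 -> [574, 465]
  L3: h(574,465)=(574*31+465)%997=313 -> [313]
  root = 313 != target 767
Candidate C produces the target root.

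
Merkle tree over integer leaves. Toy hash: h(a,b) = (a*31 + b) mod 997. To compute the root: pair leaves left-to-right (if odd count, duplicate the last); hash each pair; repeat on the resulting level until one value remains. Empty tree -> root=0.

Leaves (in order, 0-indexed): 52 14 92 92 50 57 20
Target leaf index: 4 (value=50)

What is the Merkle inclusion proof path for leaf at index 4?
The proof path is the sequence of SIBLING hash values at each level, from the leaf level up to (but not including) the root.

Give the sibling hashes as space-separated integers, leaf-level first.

Answer: 57 640 509

Derivation:
L0 (leaves): [52, 14, 92, 92, 50, 57, 20], target index=4
L1: h(52,14)=(52*31+14)%997=629 [pair 0] h(92,92)=(92*31+92)%997=950 [pair 1] h(50,57)=(50*31+57)%997=610 [pair 2] h(20,20)=(20*31+20)%997=640 [pair 3] -> [629, 950, 610, 640]
  Sibling for proof at L0: 57
L2: h(629,950)=(629*31+950)%997=509 [pair 0] h(610,640)=(610*31+640)%997=607 [pair 1] -> [509, 607]
  Sibling for proof at L1: 640
L3: h(509,607)=(509*31+607)%997=434 [pair 0] -> [434]
  Sibling for proof at L2: 509
Root: 434
Proof path (sibling hashes from leaf to root): [57, 640, 509]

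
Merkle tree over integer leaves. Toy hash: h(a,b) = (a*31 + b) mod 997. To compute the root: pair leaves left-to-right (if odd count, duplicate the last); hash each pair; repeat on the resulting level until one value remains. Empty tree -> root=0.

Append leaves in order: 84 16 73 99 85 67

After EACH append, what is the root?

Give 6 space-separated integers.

After append 84 (leaves=[84]):
  L0: [84]
  root=84
After append 16 (leaves=[84, 16]):
  L0: [84, 16]
  L1: h(84,16)=(84*31+16)%997=626 -> [626]
  root=626
After append 73 (leaves=[84, 16, 73]):
  L0: [84, 16, 73]
  L1: h(84,16)=(84*31+16)%997=626 h(73,73)=(73*31+73)%997=342 -> [626, 342]
  L2: h(626,342)=(626*31+342)%997=805 -> [805]
  root=805
After append 99 (leaves=[84, 16, 73, 99]):
  L0: [84, 16, 73, 99]
  L1: h(84,16)=(84*31+16)%997=626 h(73,99)=(73*31+99)%997=368 -> [626, 368]
  L2: h(626,368)=(626*31+368)%997=831 -> [831]
  root=831
After append 85 (leaves=[84, 16, 73, 99, 85]):
  L0: [84, 16, 73, 99, 85]
  L1: h(84,16)=(84*31+16)%997=626 h(73,99)=(73*31+99)%997=368 h(85,85)=(85*31+85)%997=726 -> [626, 368, 726]
  L2: h(626,368)=(626*31+368)%997=831 h(726,726)=(726*31+726)%997=301 -> [831, 301]
  L3: h(831,301)=(831*31+301)%997=140 -> [140]
  root=140
After append 67 (leaves=[84, 16, 73, 99, 85, 67]):
  L0: [84, 16, 73, 99, 85, 67]
  L1: h(84,16)=(84*31+16)%997=626 h(73,99)=(73*31+99)%997=368 h(85,67)=(85*31+67)%997=708 -> [626, 368, 708]
  L2: h(626,368)=(626*31+368)%997=831 h(708,708)=(708*31+708)%997=722 -> [831, 722]
  L3: h(831,722)=(831*31+722)%997=561 -> [561]
  root=561

Answer: 84 626 805 831 140 561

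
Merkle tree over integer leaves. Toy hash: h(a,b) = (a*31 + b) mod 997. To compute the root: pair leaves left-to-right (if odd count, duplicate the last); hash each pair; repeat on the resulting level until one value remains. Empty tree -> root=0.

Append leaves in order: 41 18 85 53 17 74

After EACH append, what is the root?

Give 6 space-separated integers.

Answer: 41 292 805 773 494 324

Derivation:
After append 41 (leaves=[41]):
  L0: [41]
  root=41
After append 18 (leaves=[41, 18]):
  L0: [41, 18]
  L1: h(41,18)=(41*31+18)%997=292 -> [292]
  root=292
After append 85 (leaves=[41, 18, 85]):
  L0: [41, 18, 85]
  L1: h(41,18)=(41*31+18)%997=292 h(85,85)=(85*31+85)%997=726 -> [292, 726]
  L2: h(292,726)=(292*31+726)%997=805 -> [805]
  root=805
After append 53 (leaves=[41, 18, 85, 53]):
  L0: [41, 18, 85, 53]
  L1: h(41,18)=(41*31+18)%997=292 h(85,53)=(85*31+53)%997=694 -> [292, 694]
  L2: h(292,694)=(292*31+694)%997=773 -> [773]
  root=773
After append 17 (leaves=[41, 18, 85, 53, 17]):
  L0: [41, 18, 85, 53, 17]
  L1: h(41,18)=(41*31+18)%997=292 h(85,53)=(85*31+53)%997=694 h(17,17)=(17*31+17)%997=544 -> [292, 694, 544]
  L2: h(292,694)=(292*31+694)%997=773 h(544,544)=(544*31+544)%997=459 -> [773, 459]
  L3: h(773,459)=(773*31+459)%997=494 -> [494]
  root=494
After append 74 (leaves=[41, 18, 85, 53, 17, 74]):
  L0: [41, 18, 85, 53, 17, 74]
  L1: h(41,18)=(41*31+18)%997=292 h(85,53)=(85*31+53)%997=694 h(17,74)=(17*31+74)%997=601 -> [292, 694, 601]
  L2: h(292,694)=(292*31+694)%997=773 h(601,601)=(601*31+601)%997=289 -> [773, 289]
  L3: h(773,289)=(773*31+289)%997=324 -> [324]
  root=324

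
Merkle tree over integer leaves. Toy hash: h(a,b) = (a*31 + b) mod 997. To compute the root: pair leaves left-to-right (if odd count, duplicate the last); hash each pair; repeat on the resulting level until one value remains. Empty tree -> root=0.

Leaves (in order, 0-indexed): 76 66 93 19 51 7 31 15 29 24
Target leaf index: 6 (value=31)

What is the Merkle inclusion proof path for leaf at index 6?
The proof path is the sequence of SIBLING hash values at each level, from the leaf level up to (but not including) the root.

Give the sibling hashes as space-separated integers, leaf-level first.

L0 (leaves): [76, 66, 93, 19, 51, 7, 31, 15, 29, 24], target index=6
L1: h(76,66)=(76*31+66)%997=428 [pair 0] h(93,19)=(93*31+19)%997=908 [pair 1] h(51,7)=(51*31+7)%997=591 [pair 2] h(31,15)=(31*31+15)%997=976 [pair 3] h(29,24)=(29*31+24)%997=923 [pair 4] -> [428, 908, 591, 976, 923]
  Sibling for proof at L0: 15
L2: h(428,908)=(428*31+908)%997=218 [pair 0] h(591,976)=(591*31+976)%997=354 [pair 1] h(923,923)=(923*31+923)%997=623 [pair 2] -> [218, 354, 623]
  Sibling for proof at L1: 591
L3: h(218,354)=(218*31+354)%997=133 [pair 0] h(623,623)=(623*31+623)%997=993 [pair 1] -> [133, 993]
  Sibling for proof at L2: 218
L4: h(133,993)=(133*31+993)%997=131 [pair 0] -> [131]
  Sibling for proof at L3: 993
Root: 131
Proof path (sibling hashes from leaf to root): [15, 591, 218, 993]

Answer: 15 591 218 993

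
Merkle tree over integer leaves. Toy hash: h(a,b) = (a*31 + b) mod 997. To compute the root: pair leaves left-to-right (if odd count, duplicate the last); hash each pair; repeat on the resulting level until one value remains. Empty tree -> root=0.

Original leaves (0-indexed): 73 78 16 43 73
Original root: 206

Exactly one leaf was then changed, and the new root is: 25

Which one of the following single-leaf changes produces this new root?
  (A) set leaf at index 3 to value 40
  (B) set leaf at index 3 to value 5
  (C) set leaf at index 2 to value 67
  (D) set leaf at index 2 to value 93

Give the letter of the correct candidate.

Answer: B

Derivation:
Original leaves: [73, 78, 16, 43, 73]
Target new root: 25
Try each candidate change and compute the resulting root:
Candidate A: set leaf[3] = 40 -> leaves = [73, 78, 16, 40, 73]
  L0: [73, 78, 16, 40, 73]
  L1: h(73,78)=(73*31+78)%997=347 h(16,40)=(16*31+40)%997=536 h(73,73)=(73*31+73)%997=342 -> [347, 536, 342]
  L2: h(347,536)=(347*31+536)%997=326 h(342,342)=(342*31+342)%997=974 -> [326, 974]
  L3: h(326,974)=(326*31+974)%997=113 -> [113]
  root = 113 != target 25
Candidate B: set leaf[3] = 5 -> leaves = [73, 78, 16, 5, 73]
  L0: [73, 78, 16, 5, 73]
  L1: h(73,78)=(73*31+78)%997=347 h(16,5)=(16*31+5)%997=501 h(73,73)=(73*31+73)%997=342 -> [347, 501, 342]
  L2: h(347,501)=(347*31+501)%997=291 h(342,342)=(342*31+342)%997=974 -> [291, 974]
  L3: h(291,974)=(291*31+974)%997=25 -> [25]
  root = 25 == target 25  ** MATCH **
Candidate C: set leaf[2] = 67 -> leaves = [73, 78, 67, 43, 73]
  L0: [73, 78, 67, 43, 73]
  L1: h(73,78)=(73*31+78)%997=347 h(67,43)=(67*31+43)%997=126 h(73,73)=(73*31+73)%997=342 -> [347, 126, 342]
  L2: h(347,126)=(347*31+126)%997=913 h(342,342)=(342*31+342)%997=974 -> [913, 974]
  L3: h(913,974)=(913*31+974)%997=364 -> [364]
  root = 364 != target 25
Candidate D: set leaf[2] = 93 -> leaves = [73, 78, 93, 43, 73]
  L0: [73, 78, 93, 43, 73]
  L1: h(73,78)=(73*31+78)%997=347 h(93,43)=(93*31+43)%997=932 h(73,73)=(73*31+73)%997=342 -> [347, 932, 342]
  L2: h(347,932)=(347*31+932)%997=722 h(342,342)=(342*31+342)%997=974 -> [722, 974]
  L3: h(722,974)=(722*31+974)%997=425 -> [425]
  root = 425 != target 25
Candidate B produces the target root.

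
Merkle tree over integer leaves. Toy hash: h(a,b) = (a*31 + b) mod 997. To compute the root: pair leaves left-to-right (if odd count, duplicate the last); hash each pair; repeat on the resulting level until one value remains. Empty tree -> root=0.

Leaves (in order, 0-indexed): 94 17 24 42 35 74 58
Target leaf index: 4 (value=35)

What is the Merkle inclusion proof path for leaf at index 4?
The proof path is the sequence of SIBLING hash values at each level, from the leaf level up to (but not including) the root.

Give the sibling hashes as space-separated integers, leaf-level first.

Answer: 74 859 920

Derivation:
L0 (leaves): [94, 17, 24, 42, 35, 74, 58], target index=4
L1: h(94,17)=(94*31+17)%997=937 [pair 0] h(24,42)=(24*31+42)%997=786 [pair 1] h(35,74)=(35*31+74)%997=162 [pair 2] h(58,58)=(58*31+58)%997=859 [pair 3] -> [937, 786, 162, 859]
  Sibling for proof at L0: 74
L2: h(937,786)=(937*31+786)%997=920 [pair 0] h(162,859)=(162*31+859)%997=896 [pair 1] -> [920, 896]
  Sibling for proof at L1: 859
L3: h(920,896)=(920*31+896)%997=503 [pair 0] -> [503]
  Sibling for proof at L2: 920
Root: 503
Proof path (sibling hashes from leaf to root): [74, 859, 920]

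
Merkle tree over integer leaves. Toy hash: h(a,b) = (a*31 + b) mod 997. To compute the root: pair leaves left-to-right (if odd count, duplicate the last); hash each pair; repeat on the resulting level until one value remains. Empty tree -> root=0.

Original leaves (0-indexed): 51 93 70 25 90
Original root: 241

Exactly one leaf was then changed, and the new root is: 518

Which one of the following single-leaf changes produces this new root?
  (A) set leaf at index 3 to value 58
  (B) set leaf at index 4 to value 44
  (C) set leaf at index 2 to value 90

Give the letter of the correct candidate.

Original leaves: [51, 93, 70, 25, 90]
Target new root: 518
Try each candidate change and compute the resulting root:
Candidate A: set leaf[3] = 58 -> leaves = [51, 93, 70, 58, 90]
  L0: [51, 93, 70, 58, 90]
  L1: h(51,93)=(51*31+93)%997=677 h(70,58)=(70*31+58)%997=234 h(90,90)=(90*31+90)%997=886 -> [677, 234, 886]
  L2: h(677,234)=(677*31+234)%997=284 h(886,886)=(886*31+886)%997=436 -> [284, 436]
  L3: h(284,436)=(284*31+436)%997=267 -> [267]
  root = 267 != target 518
Candidate B: set leaf[4] = 44 -> leaves = [51, 93, 70, 25, 44]
  L0: [51, 93, 70, 25, 44]
  L1: h(51,93)=(51*31+93)%997=677 h(70,25)=(70*31+25)%997=201 h(44,44)=(44*31+44)%997=411 -> [677, 201, 411]
  L2: h(677,201)=(677*31+201)%997=251 h(411,411)=(411*31+411)%997=191 -> [251, 191]
  L3: h(251,191)=(251*31+191)%997=993 -> [993]
  root = 993 != target 518
Candidate C: set leaf[2] = 90 -> leaves = [51, 93, 90, 25, 90]
  L0: [51, 93, 90, 25, 90]
  L1: h(51,93)=(51*31+93)%997=677 h(90,25)=(90*31+25)%997=821 h(90,90)=(90*31+90)%997=886 -> [677, 821, 886]
  L2: h(677,821)=(677*31+821)%997=871 h(886,886)=(886*31+886)%997=436 -> [871, 436]
  L3: h(871,436)=(871*31+436)%997=518 -> [518]
  root = 518 == target 518  ** MATCH **
Candidate C produces the target root.

Answer: C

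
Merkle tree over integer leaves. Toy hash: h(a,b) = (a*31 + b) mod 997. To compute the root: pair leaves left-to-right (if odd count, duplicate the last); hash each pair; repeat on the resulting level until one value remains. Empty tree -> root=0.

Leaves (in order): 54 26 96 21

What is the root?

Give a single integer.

L0: [54, 26, 96, 21]
L1: h(54,26)=(54*31+26)%997=703 h(96,21)=(96*31+21)%997=6 -> [703, 6]
L2: h(703,6)=(703*31+6)%997=862 -> [862]

Answer: 862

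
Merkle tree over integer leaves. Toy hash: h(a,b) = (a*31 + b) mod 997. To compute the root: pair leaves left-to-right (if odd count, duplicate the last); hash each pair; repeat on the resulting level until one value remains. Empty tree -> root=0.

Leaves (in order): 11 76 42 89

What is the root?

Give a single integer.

L0: [11, 76, 42, 89]
L1: h(11,76)=(11*31+76)%997=417 h(42,89)=(42*31+89)%997=394 -> [417, 394]
L2: h(417,394)=(417*31+394)%997=360 -> [360]

Answer: 360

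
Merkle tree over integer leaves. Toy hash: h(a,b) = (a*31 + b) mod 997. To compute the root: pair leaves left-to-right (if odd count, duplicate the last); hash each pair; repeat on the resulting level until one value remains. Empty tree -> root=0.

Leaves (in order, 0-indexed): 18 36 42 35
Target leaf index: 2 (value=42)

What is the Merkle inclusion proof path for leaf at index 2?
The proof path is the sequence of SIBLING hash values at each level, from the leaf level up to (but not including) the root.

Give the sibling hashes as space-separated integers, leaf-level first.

L0 (leaves): [18, 36, 42, 35], target index=2
L1: h(18,36)=(18*31+36)%997=594 [pair 0] h(42,35)=(42*31+35)%997=340 [pair 1] -> [594, 340]
  Sibling for proof at L0: 35
L2: h(594,340)=(594*31+340)%997=808 [pair 0] -> [808]
  Sibling for proof at L1: 594
Root: 808
Proof path (sibling hashes from leaf to root): [35, 594]

Answer: 35 594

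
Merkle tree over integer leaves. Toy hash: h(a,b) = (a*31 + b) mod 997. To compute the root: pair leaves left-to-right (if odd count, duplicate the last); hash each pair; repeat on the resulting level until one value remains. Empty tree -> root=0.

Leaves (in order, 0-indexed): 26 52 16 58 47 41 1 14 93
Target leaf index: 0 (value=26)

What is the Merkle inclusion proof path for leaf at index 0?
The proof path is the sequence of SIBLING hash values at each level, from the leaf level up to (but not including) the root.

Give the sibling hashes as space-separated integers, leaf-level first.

L0 (leaves): [26, 52, 16, 58, 47, 41, 1, 14, 93], target index=0
L1: h(26,52)=(26*31+52)%997=858 [pair 0] h(16,58)=(16*31+58)%997=554 [pair 1] h(47,41)=(47*31+41)%997=501 [pair 2] h(1,14)=(1*31+14)%997=45 [pair 3] h(93,93)=(93*31+93)%997=982 [pair 4] -> [858, 554, 501, 45, 982]
  Sibling for proof at L0: 52
L2: h(858,554)=(858*31+554)%997=233 [pair 0] h(501,45)=(501*31+45)%997=621 [pair 1] h(982,982)=(982*31+982)%997=517 [pair 2] -> [233, 621, 517]
  Sibling for proof at L1: 554
L3: h(233,621)=(233*31+621)%997=865 [pair 0] h(517,517)=(517*31+517)%997=592 [pair 1] -> [865, 592]
  Sibling for proof at L2: 621
L4: h(865,592)=(865*31+592)%997=488 [pair 0] -> [488]
  Sibling for proof at L3: 592
Root: 488
Proof path (sibling hashes from leaf to root): [52, 554, 621, 592]

Answer: 52 554 621 592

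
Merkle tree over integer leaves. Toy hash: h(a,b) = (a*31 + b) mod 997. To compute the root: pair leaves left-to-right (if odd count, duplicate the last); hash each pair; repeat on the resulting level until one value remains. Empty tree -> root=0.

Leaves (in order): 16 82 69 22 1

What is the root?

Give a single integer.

L0: [16, 82, 69, 22, 1]
L1: h(16,82)=(16*31+82)%997=578 h(69,22)=(69*31+22)%997=167 h(1,1)=(1*31+1)%997=32 -> [578, 167, 32]
L2: h(578,167)=(578*31+167)%997=139 h(32,32)=(32*31+32)%997=27 -> [139, 27]
L3: h(139,27)=(139*31+27)%997=348 -> [348]

Answer: 348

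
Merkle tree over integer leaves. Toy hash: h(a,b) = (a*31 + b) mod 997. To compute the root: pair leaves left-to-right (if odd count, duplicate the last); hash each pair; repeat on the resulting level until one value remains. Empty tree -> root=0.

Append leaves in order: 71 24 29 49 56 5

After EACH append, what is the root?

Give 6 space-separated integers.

After append 71 (leaves=[71]):
  L0: [71]
  root=71
After append 24 (leaves=[71, 24]):
  L0: [71, 24]
  L1: h(71,24)=(71*31+24)%997=231 -> [231]
  root=231
After append 29 (leaves=[71, 24, 29]):
  L0: [71, 24, 29]
  L1: h(71,24)=(71*31+24)%997=231 h(29,29)=(29*31+29)%997=928 -> [231, 928]
  L2: h(231,928)=(231*31+928)%997=113 -> [113]
  root=113
After append 49 (leaves=[71, 24, 29, 49]):
  L0: [71, 24, 29, 49]
  L1: h(71,24)=(71*31+24)%997=231 h(29,49)=(29*31+49)%997=948 -> [231, 948]
  L2: h(231,948)=(231*31+948)%997=133 -> [133]
  root=133
After append 56 (leaves=[71, 24, 29, 49, 56]):
  L0: [71, 24, 29, 49, 56]
  L1: h(71,24)=(71*31+24)%997=231 h(29,49)=(29*31+49)%997=948 h(56,56)=(56*31+56)%997=795 -> [231, 948, 795]
  L2: h(231,948)=(231*31+948)%997=133 h(795,795)=(795*31+795)%997=515 -> [133, 515]
  L3: h(133,515)=(133*31+515)%997=650 -> [650]
  root=650
After append 5 (leaves=[71, 24, 29, 49, 56, 5]):
  L0: [71, 24, 29, 49, 56, 5]
  L1: h(71,24)=(71*31+24)%997=231 h(29,49)=(29*31+49)%997=948 h(56,5)=(56*31+5)%997=744 -> [231, 948, 744]
  L2: h(231,948)=(231*31+948)%997=133 h(744,744)=(744*31+744)%997=877 -> [133, 877]
  L3: h(133,877)=(133*31+877)%997=15 -> [15]
  root=15

Answer: 71 231 113 133 650 15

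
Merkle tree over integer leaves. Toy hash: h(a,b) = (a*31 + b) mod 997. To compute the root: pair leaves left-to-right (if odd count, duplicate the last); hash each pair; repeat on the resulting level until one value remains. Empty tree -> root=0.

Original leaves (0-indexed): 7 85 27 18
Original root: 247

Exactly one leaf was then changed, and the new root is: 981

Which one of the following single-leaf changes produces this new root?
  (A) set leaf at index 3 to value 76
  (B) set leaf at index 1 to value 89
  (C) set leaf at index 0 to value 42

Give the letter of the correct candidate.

Answer: C

Derivation:
Original leaves: [7, 85, 27, 18]
Target new root: 981
Try each candidate change and compute the resulting root:
Candidate A: set leaf[3] = 76 -> leaves = [7, 85, 27, 76]
  L0: [7, 85, 27, 76]
  L1: h(7,85)=(7*31+85)%997=302 h(27,76)=(27*31+76)%997=913 -> [302, 913]
  L2: h(302,913)=(302*31+913)%997=305 -> [305]
  root = 305 != target 981
Candidate B: set leaf[1] = 89 -> leaves = [7, 89, 27, 18]
  L0: [7, 89, 27, 18]
  L1: h(7,89)=(7*31+89)%997=306 h(27,18)=(27*31+18)%997=855 -> [306, 855]
  L2: h(306,855)=(306*31+855)%997=371 -> [371]
  root = 371 != target 981
Candidate C: set leaf[0] = 42 -> leaves = [42, 85, 27, 18]
  L0: [42, 85, 27, 18]
  L1: h(42,85)=(42*31+85)%997=390 h(27,18)=(27*31+18)%997=855 -> [390, 855]
  L2: h(390,855)=(390*31+855)%997=981 -> [981]
  root = 981 == target 981  ** MATCH **
Candidate C produces the target root.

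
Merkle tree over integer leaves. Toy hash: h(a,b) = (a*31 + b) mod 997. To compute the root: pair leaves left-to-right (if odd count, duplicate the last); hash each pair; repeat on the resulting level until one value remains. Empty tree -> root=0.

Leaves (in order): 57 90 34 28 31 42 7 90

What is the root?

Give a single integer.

L0: [57, 90, 34, 28, 31, 42, 7, 90]
L1: h(57,90)=(57*31+90)%997=860 h(34,28)=(34*31+28)%997=85 h(31,42)=(31*31+42)%997=6 h(7,90)=(7*31+90)%997=307 -> [860, 85, 6, 307]
L2: h(860,85)=(860*31+85)%997=823 h(6,307)=(6*31+307)%997=493 -> [823, 493]
L3: h(823,493)=(823*31+493)%997=84 -> [84]

Answer: 84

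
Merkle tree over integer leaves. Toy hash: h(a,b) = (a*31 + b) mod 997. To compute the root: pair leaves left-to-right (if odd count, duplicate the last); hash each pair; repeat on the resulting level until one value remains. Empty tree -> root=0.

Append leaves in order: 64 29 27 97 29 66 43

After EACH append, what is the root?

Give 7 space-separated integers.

Answer: 64 19 456 526 140 327 738

Derivation:
After append 64 (leaves=[64]):
  L0: [64]
  root=64
After append 29 (leaves=[64, 29]):
  L0: [64, 29]
  L1: h(64,29)=(64*31+29)%997=19 -> [19]
  root=19
After append 27 (leaves=[64, 29, 27]):
  L0: [64, 29, 27]
  L1: h(64,29)=(64*31+29)%997=19 h(27,27)=(27*31+27)%997=864 -> [19, 864]
  L2: h(19,864)=(19*31+864)%997=456 -> [456]
  root=456
After append 97 (leaves=[64, 29, 27, 97]):
  L0: [64, 29, 27, 97]
  L1: h(64,29)=(64*31+29)%997=19 h(27,97)=(27*31+97)%997=934 -> [19, 934]
  L2: h(19,934)=(19*31+934)%997=526 -> [526]
  root=526
After append 29 (leaves=[64, 29, 27, 97, 29]):
  L0: [64, 29, 27, 97, 29]
  L1: h(64,29)=(64*31+29)%997=19 h(27,97)=(27*31+97)%997=934 h(29,29)=(29*31+29)%997=928 -> [19, 934, 928]
  L2: h(19,934)=(19*31+934)%997=526 h(928,928)=(928*31+928)%997=783 -> [526, 783]
  L3: h(526,783)=(526*31+783)%997=140 -> [140]
  root=140
After append 66 (leaves=[64, 29, 27, 97, 29, 66]):
  L0: [64, 29, 27, 97, 29, 66]
  L1: h(64,29)=(64*31+29)%997=19 h(27,97)=(27*31+97)%997=934 h(29,66)=(29*31+66)%997=965 -> [19, 934, 965]
  L2: h(19,934)=(19*31+934)%997=526 h(965,965)=(965*31+965)%997=970 -> [526, 970]
  L3: h(526,970)=(526*31+970)%997=327 -> [327]
  root=327
After append 43 (leaves=[64, 29, 27, 97, 29, 66, 43]):
  L0: [64, 29, 27, 97, 29, 66, 43]
  L1: h(64,29)=(64*31+29)%997=19 h(27,97)=(27*31+97)%997=934 h(29,66)=(29*31+66)%997=965 h(43,43)=(43*31+43)%997=379 -> [19, 934, 965, 379]
  L2: h(19,934)=(19*31+934)%997=526 h(965,379)=(965*31+379)%997=384 -> [526, 384]
  L3: h(526,384)=(526*31+384)%997=738 -> [738]
  root=738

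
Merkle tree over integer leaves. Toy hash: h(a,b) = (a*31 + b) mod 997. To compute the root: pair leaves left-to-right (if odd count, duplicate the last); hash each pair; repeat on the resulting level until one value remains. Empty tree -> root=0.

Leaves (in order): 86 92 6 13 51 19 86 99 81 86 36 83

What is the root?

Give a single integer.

L0: [86, 92, 6, 13, 51, 19, 86, 99, 81, 86, 36, 83]
L1: h(86,92)=(86*31+92)%997=764 h(6,13)=(6*31+13)%997=199 h(51,19)=(51*31+19)%997=603 h(86,99)=(86*31+99)%997=771 h(81,86)=(81*31+86)%997=603 h(36,83)=(36*31+83)%997=202 -> [764, 199, 603, 771, 603, 202]
L2: h(764,199)=(764*31+199)%997=952 h(603,771)=(603*31+771)%997=521 h(603,202)=(603*31+202)%997=949 -> [952, 521, 949]
L3: h(952,521)=(952*31+521)%997=123 h(949,949)=(949*31+949)%997=458 -> [123, 458]
L4: h(123,458)=(123*31+458)%997=283 -> [283]

Answer: 283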